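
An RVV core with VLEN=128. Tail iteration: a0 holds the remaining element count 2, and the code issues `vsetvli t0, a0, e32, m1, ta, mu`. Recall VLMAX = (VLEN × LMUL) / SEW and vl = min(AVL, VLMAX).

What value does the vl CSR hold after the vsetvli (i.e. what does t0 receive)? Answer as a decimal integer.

VLMAX = VLEN×LMUL/SEW = 128×1/32 = 4
AVL=2 ≤ VLMAX=4, so vl = 2

vl = 2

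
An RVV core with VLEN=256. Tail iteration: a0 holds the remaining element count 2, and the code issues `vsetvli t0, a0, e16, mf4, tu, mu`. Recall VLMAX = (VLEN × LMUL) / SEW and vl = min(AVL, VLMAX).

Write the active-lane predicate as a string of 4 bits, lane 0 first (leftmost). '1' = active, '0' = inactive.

lanes per group: 256·1/4/16 = 4
vl = min(AVL, VLMAX) = min(2, 4) = 2
bits (lane 0 leftmost): 1100

predicate = 1100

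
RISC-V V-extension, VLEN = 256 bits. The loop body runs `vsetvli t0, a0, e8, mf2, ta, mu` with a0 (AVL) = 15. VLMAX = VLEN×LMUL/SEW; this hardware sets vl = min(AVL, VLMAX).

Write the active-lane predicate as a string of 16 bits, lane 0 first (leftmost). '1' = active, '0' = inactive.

predicate = 1111111111111110

lanes per group: 256·1/2/8 = 16
vl = min(AVL, VLMAX) = min(15, 16) = 15
bits (lane 0 leftmost): 1111111111111110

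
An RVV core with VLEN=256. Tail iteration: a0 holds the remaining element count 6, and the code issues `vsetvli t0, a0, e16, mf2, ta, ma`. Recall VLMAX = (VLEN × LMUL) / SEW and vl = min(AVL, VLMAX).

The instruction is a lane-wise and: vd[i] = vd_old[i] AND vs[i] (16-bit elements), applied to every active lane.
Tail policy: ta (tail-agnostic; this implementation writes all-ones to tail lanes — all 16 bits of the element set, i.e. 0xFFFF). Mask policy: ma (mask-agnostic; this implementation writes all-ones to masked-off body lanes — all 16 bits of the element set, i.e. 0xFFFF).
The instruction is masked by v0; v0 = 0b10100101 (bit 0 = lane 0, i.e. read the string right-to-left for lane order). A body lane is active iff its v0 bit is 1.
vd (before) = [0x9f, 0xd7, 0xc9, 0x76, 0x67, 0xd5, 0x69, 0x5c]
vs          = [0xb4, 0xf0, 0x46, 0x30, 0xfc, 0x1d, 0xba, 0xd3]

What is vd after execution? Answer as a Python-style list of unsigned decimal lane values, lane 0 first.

VLMAX = (256 × 1/2) / 16 = 8 lanes
vl = min(AVL, VLMAX) = min(6, 8) = 6
vd[0] and(0x9f,0xb4) -> 0x94
vd[1] mask-off/ones -> 0xffff
vd[2] and(0xc9,0x46) -> 0x40
vd[3] mask-off/ones -> 0xffff
vd[4] mask-off/ones -> 0xffff
vd[5] and(0xd5,0x1d) -> 0x15
vd[6] tail/ones -> 0xffff
vd[7] tail/ones -> 0xffff

vd = [148, 65535, 64, 65535, 65535, 21, 65535, 65535]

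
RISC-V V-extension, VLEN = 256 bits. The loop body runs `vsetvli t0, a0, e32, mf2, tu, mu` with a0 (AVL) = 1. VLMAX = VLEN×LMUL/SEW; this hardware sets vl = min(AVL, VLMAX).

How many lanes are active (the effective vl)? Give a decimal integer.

vl = 1

lanes per group: 256·1/2/32 = 4
AVL=1 ≤ VLMAX=4, so vl = 1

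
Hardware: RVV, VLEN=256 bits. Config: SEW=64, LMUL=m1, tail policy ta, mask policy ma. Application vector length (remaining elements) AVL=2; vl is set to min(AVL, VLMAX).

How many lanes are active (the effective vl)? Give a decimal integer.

lanes per group: 256·1/64 = 4
vl = min(AVL, VLMAX) = min(2, 4) = 2

vl = 2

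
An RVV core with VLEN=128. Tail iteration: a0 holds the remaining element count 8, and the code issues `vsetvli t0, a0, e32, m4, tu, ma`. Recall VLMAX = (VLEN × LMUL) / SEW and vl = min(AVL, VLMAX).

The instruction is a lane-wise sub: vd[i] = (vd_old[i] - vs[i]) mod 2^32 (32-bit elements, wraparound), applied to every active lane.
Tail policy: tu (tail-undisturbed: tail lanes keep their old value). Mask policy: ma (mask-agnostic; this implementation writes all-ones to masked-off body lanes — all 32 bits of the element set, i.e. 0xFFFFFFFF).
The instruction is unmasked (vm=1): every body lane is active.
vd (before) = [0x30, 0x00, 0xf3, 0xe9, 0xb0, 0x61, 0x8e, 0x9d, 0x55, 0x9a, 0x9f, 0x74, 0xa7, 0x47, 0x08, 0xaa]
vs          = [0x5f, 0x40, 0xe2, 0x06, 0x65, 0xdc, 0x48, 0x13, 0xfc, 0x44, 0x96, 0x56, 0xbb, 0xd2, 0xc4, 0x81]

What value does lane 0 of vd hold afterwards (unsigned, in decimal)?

vd[0] = 4294967249

VLMAX = (128 × 4) / 32 = 16 lanes
AVL=8 ≤ VLMAX=16, so vl = 8
  i=0: sub(0x30,0x5f) → 4294967249
  i=1: sub(0x00,0x40) → 4294967232
  i=2: sub(0xf3,0xe2) → 17
  i=3: sub(0xe9,0x06) → 227
  i=4: sub(0xb0,0x65) → 75
  i=5: sub(0x61,0xdc) → 4294967173
  i=6: sub(0x8e,0x48) → 70
  i=7: sub(0x9d,0x13) → 138
  i=8: tail/keep → 85
  i=9: tail/keep → 154
  i=10: tail/keep → 159
  i=11: tail/keep → 116
  i=12: tail/keep → 167
  i=13: tail/keep → 71
  i=14: tail/keep → 8
  i=15: tail/keep → 170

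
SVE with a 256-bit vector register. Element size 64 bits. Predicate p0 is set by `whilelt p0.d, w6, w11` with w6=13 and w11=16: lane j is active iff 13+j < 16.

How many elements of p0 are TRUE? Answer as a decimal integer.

lane count: 256 div 64 = 4
whilelt: lane j active iff 13+j < 16 → j < 3 → 3 active

vl = 3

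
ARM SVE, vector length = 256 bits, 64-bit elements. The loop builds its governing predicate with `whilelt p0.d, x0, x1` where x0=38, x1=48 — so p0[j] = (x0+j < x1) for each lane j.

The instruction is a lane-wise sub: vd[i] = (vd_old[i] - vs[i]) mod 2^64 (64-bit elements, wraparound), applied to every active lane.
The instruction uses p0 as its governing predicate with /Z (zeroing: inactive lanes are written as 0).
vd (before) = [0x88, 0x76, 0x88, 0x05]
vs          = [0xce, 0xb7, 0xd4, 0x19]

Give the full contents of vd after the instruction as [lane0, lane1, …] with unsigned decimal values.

vd = [18446744073709551546, 18446744073709551551, 18446744073709551540, 18446744073709551596]

256-bit reg / 64-bit elem → 4 lanes
whilelt: lane j active iff 38+j < 48 → j < 10 → 4 active
lane  0: sub(0x88,0xce) ⇒ 0xffffffffffffffba
lane  1: sub(0x76,0xb7) ⇒ 0xffffffffffffffbf
lane  2: sub(0x88,0xd4) ⇒ 0xffffffffffffffb4
lane  3: sub(0x05,0x19) ⇒ 0xffffffffffffffec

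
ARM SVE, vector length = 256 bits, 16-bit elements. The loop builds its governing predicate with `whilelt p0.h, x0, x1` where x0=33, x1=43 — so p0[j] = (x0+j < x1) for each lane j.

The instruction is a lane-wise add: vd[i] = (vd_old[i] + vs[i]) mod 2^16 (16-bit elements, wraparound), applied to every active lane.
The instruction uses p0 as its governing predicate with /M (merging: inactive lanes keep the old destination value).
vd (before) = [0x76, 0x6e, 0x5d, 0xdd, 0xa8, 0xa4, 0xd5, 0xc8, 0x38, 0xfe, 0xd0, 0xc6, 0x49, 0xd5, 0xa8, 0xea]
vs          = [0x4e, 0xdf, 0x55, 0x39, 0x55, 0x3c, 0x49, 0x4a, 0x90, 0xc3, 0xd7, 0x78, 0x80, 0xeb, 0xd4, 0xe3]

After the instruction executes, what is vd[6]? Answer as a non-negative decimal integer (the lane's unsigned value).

256-bit reg / 16-bit elem → 16 lanes
p0[j] = (33+j < 43); true for j=0..9 → 10 lanes set
[0] add(0x76,0x4e) = 0xc4
[1] add(0x6e,0xdf) = 0x14d
[2] add(0x5d,0x55) = 0xb2
[3] add(0xdd,0x39) = 0x116
[4] add(0xa8,0x55) = 0xfd
[5] add(0xa4,0x3c) = 0xe0
[6] add(0xd5,0x49) = 0x11e
[7] add(0xc8,0x4a) = 0x112
[8] add(0x38,0x90) = 0xc8
[9] add(0xfe,0xc3) = 0x1c1
[10] tail/keep = 0xd0
[11] tail/keep = 0xc6
[12] tail/keep = 0x49
[13] tail/keep = 0xd5
[14] tail/keep = 0xa8
[15] tail/keep = 0xea

vd[6] = 286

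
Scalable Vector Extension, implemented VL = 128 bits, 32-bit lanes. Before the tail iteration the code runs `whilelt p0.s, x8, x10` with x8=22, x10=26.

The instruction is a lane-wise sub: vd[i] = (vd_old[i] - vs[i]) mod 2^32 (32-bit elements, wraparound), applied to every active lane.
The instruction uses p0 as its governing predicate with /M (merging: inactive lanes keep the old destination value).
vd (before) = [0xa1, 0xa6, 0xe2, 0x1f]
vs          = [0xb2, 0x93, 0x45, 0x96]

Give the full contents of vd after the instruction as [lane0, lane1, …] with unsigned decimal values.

vd = [4294967279, 19, 157, 4294967177]

128-bit reg / 32-bit elem → 4 lanes
active while 22+j < 26, i.e. j ∈ [0,4) capped at 4 ⇒ 4
lane  0: sub(0xa1,0xb2) ⇒ 0xffffffef
lane  1: sub(0xa6,0x93) ⇒ 0x13
lane  2: sub(0xe2,0x45) ⇒ 0x9d
lane  3: sub(0x1f,0x96) ⇒ 0xffffff89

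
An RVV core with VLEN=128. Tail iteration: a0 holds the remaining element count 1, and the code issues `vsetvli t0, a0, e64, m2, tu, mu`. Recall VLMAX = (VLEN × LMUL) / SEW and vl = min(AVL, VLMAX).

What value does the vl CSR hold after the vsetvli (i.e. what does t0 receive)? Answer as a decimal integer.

VLMAX = VLEN×LMUL/SEW = 128×2/64 = 4
vl = min(AVL, VLMAX) = min(1, 4) = 1

vl = 1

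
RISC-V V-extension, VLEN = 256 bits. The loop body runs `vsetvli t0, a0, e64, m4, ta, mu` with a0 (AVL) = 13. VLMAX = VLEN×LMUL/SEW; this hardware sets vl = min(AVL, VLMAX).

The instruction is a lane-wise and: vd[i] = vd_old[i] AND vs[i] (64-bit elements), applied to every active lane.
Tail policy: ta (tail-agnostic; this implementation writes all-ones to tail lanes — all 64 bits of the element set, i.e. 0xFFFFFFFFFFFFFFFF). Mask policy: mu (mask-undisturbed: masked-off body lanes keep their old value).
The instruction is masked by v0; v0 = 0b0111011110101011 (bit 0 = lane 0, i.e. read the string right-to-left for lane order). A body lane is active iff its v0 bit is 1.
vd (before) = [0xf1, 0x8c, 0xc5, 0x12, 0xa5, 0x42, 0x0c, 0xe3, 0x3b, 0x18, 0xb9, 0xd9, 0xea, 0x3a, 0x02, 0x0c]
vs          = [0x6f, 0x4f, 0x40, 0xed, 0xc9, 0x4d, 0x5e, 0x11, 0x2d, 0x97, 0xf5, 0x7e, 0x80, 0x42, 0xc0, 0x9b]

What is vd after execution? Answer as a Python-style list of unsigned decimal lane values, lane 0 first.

vd = [97, 12, 197, 0, 165, 64, 12, 1, 41, 16, 177, 217, 128, 18446744073709551615, 18446744073709551615, 18446744073709551615]

lanes per group: 256·4/64 = 16
AVL=13 ≤ VLMAX=16, so vl = 13
[0] and(0xf1,0x6f) = 0x61
[1] and(0x8c,0x4f) = 0x0c
[2] mask-off/keep = 0xc5
[3] and(0x12,0xed) = 0x00
[4] mask-off/keep = 0xa5
[5] and(0x42,0x4d) = 0x40
[6] mask-off/keep = 0x0c
[7] and(0xe3,0x11) = 0x01
[8] and(0x3b,0x2d) = 0x29
[9] and(0x18,0x97) = 0x10
[10] and(0xb9,0xf5) = 0xb1
[11] mask-off/keep = 0xd9
[12] and(0xea,0x80) = 0x80
[13] tail/ones = 0xffffffffffffffff
[14] tail/ones = 0xffffffffffffffff
[15] tail/ones = 0xffffffffffffffff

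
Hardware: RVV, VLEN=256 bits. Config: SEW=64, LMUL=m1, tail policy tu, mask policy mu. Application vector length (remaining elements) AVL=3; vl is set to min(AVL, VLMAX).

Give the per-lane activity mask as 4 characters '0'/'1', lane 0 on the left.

predicate = 1110

lanes per group: 256·1/64 = 4
vl = min(AVL, VLMAX) = min(3, 4) = 3
bits (lane 0 leftmost): 1110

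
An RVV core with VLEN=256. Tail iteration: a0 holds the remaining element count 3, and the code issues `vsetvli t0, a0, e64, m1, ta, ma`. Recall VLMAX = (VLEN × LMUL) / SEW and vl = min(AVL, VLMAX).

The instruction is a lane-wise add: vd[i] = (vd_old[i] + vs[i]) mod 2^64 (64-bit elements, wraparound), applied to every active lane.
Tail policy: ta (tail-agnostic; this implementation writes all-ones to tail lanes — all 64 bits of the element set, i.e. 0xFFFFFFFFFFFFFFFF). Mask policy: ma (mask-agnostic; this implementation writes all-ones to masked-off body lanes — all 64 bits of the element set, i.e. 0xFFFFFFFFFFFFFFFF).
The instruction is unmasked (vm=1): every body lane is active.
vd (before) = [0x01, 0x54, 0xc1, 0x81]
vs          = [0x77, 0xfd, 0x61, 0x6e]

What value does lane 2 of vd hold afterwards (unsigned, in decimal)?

VLMAX = (256 × 1) / 64 = 4 lanes
AVL=3 ≤ VLMAX=4, so vl = 3
vd[0] add(0x01,0x77) -> 0x78
vd[1] add(0x54,0xfd) -> 0x151
vd[2] add(0xc1,0x61) -> 0x122
vd[3] tail/ones -> 0xffffffffffffffff

vd[2] = 290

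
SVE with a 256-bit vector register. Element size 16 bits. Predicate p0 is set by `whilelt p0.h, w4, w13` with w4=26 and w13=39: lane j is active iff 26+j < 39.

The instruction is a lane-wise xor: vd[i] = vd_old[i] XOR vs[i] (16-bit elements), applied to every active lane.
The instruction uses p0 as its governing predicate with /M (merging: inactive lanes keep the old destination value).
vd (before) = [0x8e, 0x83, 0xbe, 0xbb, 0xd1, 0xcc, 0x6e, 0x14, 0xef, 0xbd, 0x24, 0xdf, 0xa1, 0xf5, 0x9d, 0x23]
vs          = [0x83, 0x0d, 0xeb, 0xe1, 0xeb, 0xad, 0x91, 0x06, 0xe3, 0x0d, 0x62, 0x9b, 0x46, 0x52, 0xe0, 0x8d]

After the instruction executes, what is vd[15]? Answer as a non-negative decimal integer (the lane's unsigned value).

256-bit reg / 16-bit elem → 16 lanes
active while 26+j < 39, i.e. j ∈ [0,13) capped at 16 ⇒ 13
  i=0: xor(0x8e,0x83) → 13
  i=1: xor(0x83,0x0d) → 142
  i=2: xor(0xbe,0xeb) → 85
  i=3: xor(0xbb,0xe1) → 90
  i=4: xor(0xd1,0xeb) → 58
  i=5: xor(0xcc,0xad) → 97
  i=6: xor(0x6e,0x91) → 255
  i=7: xor(0x14,0x06) → 18
  i=8: xor(0xef,0xe3) → 12
  i=9: xor(0xbd,0x0d) → 176
  i=10: xor(0x24,0x62) → 70
  i=11: xor(0xdf,0x9b) → 68
  i=12: xor(0xa1,0x46) → 231
  i=13: tail/keep → 245
  i=14: tail/keep → 157
  i=15: tail/keep → 35

vd[15] = 35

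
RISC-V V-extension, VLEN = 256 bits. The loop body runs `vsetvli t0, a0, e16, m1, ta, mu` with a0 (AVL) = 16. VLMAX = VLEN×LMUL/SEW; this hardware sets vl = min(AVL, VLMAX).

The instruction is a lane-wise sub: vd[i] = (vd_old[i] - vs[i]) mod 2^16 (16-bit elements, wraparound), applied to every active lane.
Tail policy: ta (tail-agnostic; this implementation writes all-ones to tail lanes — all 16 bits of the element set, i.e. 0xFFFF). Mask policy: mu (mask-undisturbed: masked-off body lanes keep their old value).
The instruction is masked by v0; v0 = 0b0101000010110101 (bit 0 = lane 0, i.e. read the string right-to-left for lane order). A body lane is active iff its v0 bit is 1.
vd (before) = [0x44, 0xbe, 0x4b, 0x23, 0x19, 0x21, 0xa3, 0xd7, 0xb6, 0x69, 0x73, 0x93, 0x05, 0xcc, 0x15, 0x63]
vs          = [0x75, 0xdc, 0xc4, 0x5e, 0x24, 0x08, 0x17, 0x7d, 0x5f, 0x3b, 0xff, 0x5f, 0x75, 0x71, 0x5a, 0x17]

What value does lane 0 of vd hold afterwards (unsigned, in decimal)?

lanes per group: 256·1/16 = 16
AVL=16 ≤ VLMAX=16, so vl = 16
  i=0: sub(0x44,0x75) → 65487
  i=1: mask-off/keep → 190
  i=2: sub(0x4b,0xc4) → 65415
  i=3: mask-off/keep → 35
  i=4: sub(0x19,0x24) → 65525
  i=5: sub(0x21,0x08) → 25
  i=6: mask-off/keep → 163
  i=7: sub(0xd7,0x7d) → 90
  i=8: mask-off/keep → 182
  i=9: mask-off/keep → 105
  i=10: mask-off/keep → 115
  i=11: mask-off/keep → 147
  i=12: sub(0x05,0x75) → 65424
  i=13: mask-off/keep → 204
  i=14: sub(0x15,0x5a) → 65467
  i=15: mask-off/keep → 99

vd[0] = 65487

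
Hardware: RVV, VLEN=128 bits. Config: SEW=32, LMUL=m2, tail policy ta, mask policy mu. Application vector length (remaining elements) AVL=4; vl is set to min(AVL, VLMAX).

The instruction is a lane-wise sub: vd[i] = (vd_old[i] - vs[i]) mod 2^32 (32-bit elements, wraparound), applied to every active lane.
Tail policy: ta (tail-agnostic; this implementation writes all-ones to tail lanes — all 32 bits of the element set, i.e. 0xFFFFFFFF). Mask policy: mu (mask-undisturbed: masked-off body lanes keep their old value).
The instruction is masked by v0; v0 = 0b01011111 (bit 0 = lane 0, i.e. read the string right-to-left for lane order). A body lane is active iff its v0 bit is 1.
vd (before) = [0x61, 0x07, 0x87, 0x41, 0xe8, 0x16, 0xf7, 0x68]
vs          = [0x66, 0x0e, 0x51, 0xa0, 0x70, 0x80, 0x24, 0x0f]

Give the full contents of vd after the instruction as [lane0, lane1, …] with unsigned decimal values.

lanes per group: 128·2/32 = 8
vl = min(AVL, VLMAX) = min(4, 8) = 4
  i=0: sub(0x61,0x66) → 4294967291
  i=1: sub(0x07,0x0e) → 4294967289
  i=2: sub(0x87,0x51) → 54
  i=3: sub(0x41,0xa0) → 4294967201
  i=4: tail/ones → 4294967295
  i=5: tail/ones → 4294967295
  i=6: tail/ones → 4294967295
  i=7: tail/ones → 4294967295

vd = [4294967291, 4294967289, 54, 4294967201, 4294967295, 4294967295, 4294967295, 4294967295]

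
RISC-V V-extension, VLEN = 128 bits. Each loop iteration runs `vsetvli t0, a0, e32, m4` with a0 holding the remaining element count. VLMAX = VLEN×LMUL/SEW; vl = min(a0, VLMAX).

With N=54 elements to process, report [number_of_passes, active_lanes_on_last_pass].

[iterations, last_vl] = [4, 6]

lanes per group: 128·4/32 = 16
N=54: ⌈54/16⌉ = 4 iters; last vl = 54 − 3×16 = 6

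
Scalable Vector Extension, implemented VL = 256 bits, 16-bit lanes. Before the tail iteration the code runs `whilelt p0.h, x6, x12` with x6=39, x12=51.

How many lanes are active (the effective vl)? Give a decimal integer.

vl = 12

register lanes = 256/16 = 16
p0[j] = (39+j < 51); true for j=0..11 → 12 lanes set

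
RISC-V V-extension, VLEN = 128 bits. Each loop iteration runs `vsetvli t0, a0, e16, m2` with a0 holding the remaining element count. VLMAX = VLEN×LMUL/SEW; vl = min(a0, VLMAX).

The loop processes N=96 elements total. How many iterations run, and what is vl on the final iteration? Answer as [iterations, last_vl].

[iterations, last_vl] = [6, 16]

lanes per group: 128·2/16 = 16
iterations = ceil(96/16) = 6; final-pass vl = 16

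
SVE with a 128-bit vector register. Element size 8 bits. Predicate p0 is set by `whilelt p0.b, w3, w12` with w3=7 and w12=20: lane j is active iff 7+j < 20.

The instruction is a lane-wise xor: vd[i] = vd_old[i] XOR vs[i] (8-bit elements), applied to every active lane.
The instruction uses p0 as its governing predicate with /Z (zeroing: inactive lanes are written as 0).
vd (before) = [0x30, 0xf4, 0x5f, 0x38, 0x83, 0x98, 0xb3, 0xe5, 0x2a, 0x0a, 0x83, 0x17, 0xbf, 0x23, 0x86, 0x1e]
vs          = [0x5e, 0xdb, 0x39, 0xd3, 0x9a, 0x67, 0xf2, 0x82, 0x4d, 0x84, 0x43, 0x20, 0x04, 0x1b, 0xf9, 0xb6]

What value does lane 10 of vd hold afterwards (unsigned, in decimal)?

register lanes = 128/8 = 16
whilelt: lane j active iff 7+j < 20 → j < 13 → 13 active
  i=0: xor(0x30,0x5e) → 110
  i=1: xor(0xf4,0xdb) → 47
  i=2: xor(0x5f,0x39) → 102
  i=3: xor(0x38,0xd3) → 235
  i=4: xor(0x83,0x9a) → 25
  i=5: xor(0x98,0x67) → 255
  i=6: xor(0xb3,0xf2) → 65
  i=7: xor(0xe5,0x82) → 103
  i=8: xor(0x2a,0x4d) → 103
  i=9: xor(0x0a,0x84) → 142
  i=10: xor(0x83,0x43) → 192
  i=11: xor(0x17,0x20) → 55
  i=12: xor(0xbf,0x04) → 187
  i=13: tail/zero → 0
  i=14: tail/zero → 0
  i=15: tail/zero → 0

vd[10] = 192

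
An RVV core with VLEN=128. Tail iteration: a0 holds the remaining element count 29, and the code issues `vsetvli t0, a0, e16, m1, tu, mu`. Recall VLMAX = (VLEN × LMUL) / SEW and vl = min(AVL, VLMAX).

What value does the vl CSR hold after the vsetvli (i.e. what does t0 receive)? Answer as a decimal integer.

VLMAX = (128 × 1) / 16 = 8 lanes
vl = min(AVL, VLMAX) = min(29, 8) = 8

vl = 8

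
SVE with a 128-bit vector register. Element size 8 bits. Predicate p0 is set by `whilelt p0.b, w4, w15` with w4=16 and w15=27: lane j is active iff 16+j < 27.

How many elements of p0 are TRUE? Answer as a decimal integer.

vl = 11

lane count: 128 div 8 = 16
whilelt: lane j active iff 16+j < 27 → j < 11 → 11 active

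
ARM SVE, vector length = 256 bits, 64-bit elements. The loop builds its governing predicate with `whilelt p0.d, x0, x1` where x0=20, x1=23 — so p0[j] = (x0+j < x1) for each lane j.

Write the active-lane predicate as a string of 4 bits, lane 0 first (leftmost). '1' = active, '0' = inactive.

predicate = 1110

lane count: 256 div 64 = 4
p0[j] = (20+j < 23); true for j=0..2 → 3 lanes set
bits (lane 0 leftmost): 1110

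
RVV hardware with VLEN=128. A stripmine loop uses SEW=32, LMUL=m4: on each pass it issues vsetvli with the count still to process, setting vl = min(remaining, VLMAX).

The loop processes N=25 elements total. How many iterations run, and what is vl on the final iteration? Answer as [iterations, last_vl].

VLMAX = VLEN×LMUL/SEW = 128×4/32 = 16
25 elements at 16/iter → 2 passes, remainder 9 on the last

[iterations, last_vl] = [2, 9]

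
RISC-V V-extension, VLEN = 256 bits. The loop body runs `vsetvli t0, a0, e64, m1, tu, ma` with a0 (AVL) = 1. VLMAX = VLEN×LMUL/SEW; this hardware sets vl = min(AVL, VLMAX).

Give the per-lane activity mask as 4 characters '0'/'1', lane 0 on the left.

lanes per group: 256·1/64 = 4
AVL=1 ≤ VLMAX=4, so vl = 1
bits (lane 0 leftmost): 1000

predicate = 1000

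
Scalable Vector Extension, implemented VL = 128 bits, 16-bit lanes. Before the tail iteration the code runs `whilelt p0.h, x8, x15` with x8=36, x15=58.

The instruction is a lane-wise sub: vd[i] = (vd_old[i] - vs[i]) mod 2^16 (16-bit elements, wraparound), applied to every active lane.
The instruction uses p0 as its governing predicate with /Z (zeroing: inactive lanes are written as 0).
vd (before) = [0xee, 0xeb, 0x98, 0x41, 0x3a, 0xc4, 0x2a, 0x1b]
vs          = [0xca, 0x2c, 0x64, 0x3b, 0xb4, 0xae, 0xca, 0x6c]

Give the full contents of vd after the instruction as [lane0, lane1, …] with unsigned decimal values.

register lanes = 128/16 = 8
whilelt: lane j active iff 36+j < 58 → j < 22 → 8 active
lane  0: sub(0xee,0xca) ⇒ 0x24
lane  1: sub(0xeb,0x2c) ⇒ 0xbf
lane  2: sub(0x98,0x64) ⇒ 0x34
lane  3: sub(0x41,0x3b) ⇒ 0x06
lane  4: sub(0x3a,0xb4) ⇒ 0xff86
lane  5: sub(0xc4,0xae) ⇒ 0x16
lane  6: sub(0x2a,0xca) ⇒ 0xff60
lane  7: sub(0x1b,0x6c) ⇒ 0xffaf

vd = [36, 191, 52, 6, 65414, 22, 65376, 65455]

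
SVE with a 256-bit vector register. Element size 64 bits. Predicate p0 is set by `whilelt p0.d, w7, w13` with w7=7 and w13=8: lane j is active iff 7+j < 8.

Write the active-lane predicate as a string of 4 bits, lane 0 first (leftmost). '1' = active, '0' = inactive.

predicate = 1000

lane count: 256 div 64 = 4
active while 7+j < 8, i.e. j ∈ [0,1) capped at 4 ⇒ 1
bits (lane 0 leftmost): 1000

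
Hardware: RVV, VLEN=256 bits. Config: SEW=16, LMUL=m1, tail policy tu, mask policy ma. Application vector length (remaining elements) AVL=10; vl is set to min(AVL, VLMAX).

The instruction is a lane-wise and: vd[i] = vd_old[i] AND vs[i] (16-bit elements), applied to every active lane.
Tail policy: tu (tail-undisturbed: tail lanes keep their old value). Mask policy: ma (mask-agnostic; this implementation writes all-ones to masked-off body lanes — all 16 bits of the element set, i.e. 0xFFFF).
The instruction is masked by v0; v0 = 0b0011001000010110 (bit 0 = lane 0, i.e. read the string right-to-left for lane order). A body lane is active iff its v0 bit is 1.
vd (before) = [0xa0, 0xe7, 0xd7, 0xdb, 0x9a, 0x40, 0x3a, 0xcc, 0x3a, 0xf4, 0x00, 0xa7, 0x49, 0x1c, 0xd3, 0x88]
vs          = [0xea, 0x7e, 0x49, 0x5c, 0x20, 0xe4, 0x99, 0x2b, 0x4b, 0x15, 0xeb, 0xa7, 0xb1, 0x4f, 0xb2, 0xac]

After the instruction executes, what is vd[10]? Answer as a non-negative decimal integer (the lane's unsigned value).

VLMAX = VLEN×LMUL/SEW = 256×1/16 = 16
AVL=10 ≤ VLMAX=16, so vl = 10
[0] mask-off/ones = 0xffff
[1] and(0xe7,0x7e) = 0x66
[2] and(0xd7,0x49) = 0x41
[3] mask-off/ones = 0xffff
[4] and(0x9a,0x20) = 0x00
[5] mask-off/ones = 0xffff
[6] mask-off/ones = 0xffff
[7] mask-off/ones = 0xffff
[8] mask-off/ones = 0xffff
[9] and(0xf4,0x15) = 0x14
[10] tail/keep = 0x00
[11] tail/keep = 0xa7
[12] tail/keep = 0x49
[13] tail/keep = 0x1c
[14] tail/keep = 0xd3
[15] tail/keep = 0x88

vd[10] = 0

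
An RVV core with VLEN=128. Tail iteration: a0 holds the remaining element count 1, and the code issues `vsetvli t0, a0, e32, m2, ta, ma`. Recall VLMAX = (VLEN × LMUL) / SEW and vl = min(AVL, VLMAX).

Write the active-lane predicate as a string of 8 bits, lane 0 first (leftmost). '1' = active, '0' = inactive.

VLMAX = (128 × 2) / 32 = 8 lanes
vl = min(AVL, VLMAX) = min(1, 8) = 1
bits (lane 0 leftmost): 10000000

predicate = 10000000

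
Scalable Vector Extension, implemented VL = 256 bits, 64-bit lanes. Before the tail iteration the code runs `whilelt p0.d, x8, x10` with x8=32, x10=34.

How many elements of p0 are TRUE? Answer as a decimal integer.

vl = 2

256-bit reg / 64-bit elem → 4 lanes
whilelt: lane j active iff 32+j < 34 → j < 2 → 2 active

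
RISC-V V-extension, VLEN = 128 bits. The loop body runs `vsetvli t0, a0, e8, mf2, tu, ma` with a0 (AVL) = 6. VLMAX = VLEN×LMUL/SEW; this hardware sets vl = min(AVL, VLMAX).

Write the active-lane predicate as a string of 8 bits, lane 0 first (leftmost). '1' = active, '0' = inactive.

predicate = 11111100

VLMAX = (128 × 1/2) / 8 = 8 lanes
AVL=6 ≤ VLMAX=8, so vl = 6
bits (lane 0 leftmost): 11111100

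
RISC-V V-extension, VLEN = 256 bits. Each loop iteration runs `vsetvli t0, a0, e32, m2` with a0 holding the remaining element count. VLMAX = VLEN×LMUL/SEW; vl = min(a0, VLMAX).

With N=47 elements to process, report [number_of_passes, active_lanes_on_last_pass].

[iterations, last_vl] = [3, 15]

lanes per group: 256·2/32 = 16
iterations = ceil(47/16) = 3; final-pass vl = 15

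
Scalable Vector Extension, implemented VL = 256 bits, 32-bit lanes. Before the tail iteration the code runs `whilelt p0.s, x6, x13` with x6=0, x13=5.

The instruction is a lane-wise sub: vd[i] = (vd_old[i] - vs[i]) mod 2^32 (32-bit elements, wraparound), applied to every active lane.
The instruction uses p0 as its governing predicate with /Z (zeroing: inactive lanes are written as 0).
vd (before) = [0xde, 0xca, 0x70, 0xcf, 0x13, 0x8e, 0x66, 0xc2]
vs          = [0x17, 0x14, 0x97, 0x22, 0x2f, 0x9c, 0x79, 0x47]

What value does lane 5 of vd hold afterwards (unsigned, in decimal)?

vd[5] = 0

register lanes = 256/32 = 8
whilelt: lane j active iff 0+j < 5 → j < 5 → 5 active
lane  0: sub(0xde,0x17) ⇒ 0xc7
lane  1: sub(0xca,0x14) ⇒ 0xb6
lane  2: sub(0x70,0x97) ⇒ 0xffffffd9
lane  3: sub(0xcf,0x22) ⇒ 0xad
lane  4: sub(0x13,0x2f) ⇒ 0xffffffe4
lane  5: tail/zero ⇒ 0x00
lane  6: tail/zero ⇒ 0x00
lane  7: tail/zero ⇒ 0x00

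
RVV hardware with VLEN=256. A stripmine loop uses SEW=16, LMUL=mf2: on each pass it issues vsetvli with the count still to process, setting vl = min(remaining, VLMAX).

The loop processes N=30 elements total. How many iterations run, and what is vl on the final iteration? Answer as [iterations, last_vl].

lanes per group: 256·1/2/16 = 8
30 elements at 8/iter → 4 passes, remainder 6 on the last

[iterations, last_vl] = [4, 6]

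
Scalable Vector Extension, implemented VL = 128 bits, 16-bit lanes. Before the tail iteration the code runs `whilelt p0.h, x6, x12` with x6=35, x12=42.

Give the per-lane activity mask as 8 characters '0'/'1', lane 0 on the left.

predicate = 11111110

lane count: 128 div 16 = 8
whilelt: lane j active iff 35+j < 42 → j < 7 → 7 active
bits (lane 0 leftmost): 11111110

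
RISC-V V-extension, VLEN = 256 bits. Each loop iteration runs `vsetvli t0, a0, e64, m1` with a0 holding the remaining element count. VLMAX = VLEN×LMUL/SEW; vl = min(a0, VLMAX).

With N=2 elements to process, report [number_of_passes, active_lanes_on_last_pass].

[iterations, last_vl] = [1, 2]

lanes per group: 256·1/64 = 4
N=2: ⌈2/4⌉ = 1 iters; last vl = 2 − 0×4 = 2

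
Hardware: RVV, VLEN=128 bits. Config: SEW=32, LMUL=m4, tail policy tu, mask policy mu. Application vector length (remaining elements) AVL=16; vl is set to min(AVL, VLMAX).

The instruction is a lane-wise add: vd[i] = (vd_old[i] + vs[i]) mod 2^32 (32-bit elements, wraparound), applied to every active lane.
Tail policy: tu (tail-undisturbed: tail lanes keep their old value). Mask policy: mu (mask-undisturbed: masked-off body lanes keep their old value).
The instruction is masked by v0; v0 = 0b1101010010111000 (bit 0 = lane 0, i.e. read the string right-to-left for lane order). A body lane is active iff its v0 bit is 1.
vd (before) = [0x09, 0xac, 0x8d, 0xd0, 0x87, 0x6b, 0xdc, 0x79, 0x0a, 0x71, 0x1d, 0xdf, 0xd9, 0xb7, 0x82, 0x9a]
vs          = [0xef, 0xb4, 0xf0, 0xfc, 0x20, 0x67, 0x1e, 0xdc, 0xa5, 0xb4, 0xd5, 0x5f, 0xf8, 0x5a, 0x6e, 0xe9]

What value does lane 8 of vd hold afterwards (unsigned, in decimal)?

vd[8] = 10

lanes per group: 128·4/32 = 16
AVL=16 ≤ VLMAX=16, so vl = 16
vd[0] mask-off/keep -> 0x09
vd[1] mask-off/keep -> 0xac
vd[2] mask-off/keep -> 0x8d
vd[3] add(0xd0,0xfc) -> 0x1cc
vd[4] add(0x87,0x20) -> 0xa7
vd[5] add(0x6b,0x67) -> 0xd2
vd[6] mask-off/keep -> 0xdc
vd[7] add(0x79,0xdc) -> 0x155
vd[8] mask-off/keep -> 0x0a
vd[9] mask-off/keep -> 0x71
vd[10] add(0x1d,0xd5) -> 0xf2
vd[11] mask-off/keep -> 0xdf
vd[12] add(0xd9,0xf8) -> 0x1d1
vd[13] mask-off/keep -> 0xb7
vd[14] add(0x82,0x6e) -> 0xf0
vd[15] add(0x9a,0xe9) -> 0x183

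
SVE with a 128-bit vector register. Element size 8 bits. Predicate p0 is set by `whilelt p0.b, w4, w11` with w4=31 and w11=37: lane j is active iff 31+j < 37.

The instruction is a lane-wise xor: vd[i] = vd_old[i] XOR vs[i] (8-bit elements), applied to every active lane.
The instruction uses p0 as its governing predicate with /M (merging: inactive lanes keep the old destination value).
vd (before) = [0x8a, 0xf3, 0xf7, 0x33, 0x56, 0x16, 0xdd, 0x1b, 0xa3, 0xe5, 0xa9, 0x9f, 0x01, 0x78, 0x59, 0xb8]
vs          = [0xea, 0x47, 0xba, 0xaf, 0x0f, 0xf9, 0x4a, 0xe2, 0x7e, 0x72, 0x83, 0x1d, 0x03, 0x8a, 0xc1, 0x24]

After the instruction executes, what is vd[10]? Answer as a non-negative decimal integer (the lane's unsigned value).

lane count: 128 div 8 = 16
active while 31+j < 37, i.e. j ∈ [0,6) capped at 16 ⇒ 6
[0] xor(0x8a,0xea) = 0x60
[1] xor(0xf3,0x47) = 0xb4
[2] xor(0xf7,0xba) = 0x4d
[3] xor(0x33,0xaf) = 0x9c
[4] xor(0x56,0x0f) = 0x59
[5] xor(0x16,0xf9) = 0xef
[6] tail/keep = 0xdd
[7] tail/keep = 0x1b
[8] tail/keep = 0xa3
[9] tail/keep = 0xe5
[10] tail/keep = 0xa9
[11] tail/keep = 0x9f
[12] tail/keep = 0x01
[13] tail/keep = 0x78
[14] tail/keep = 0x59
[15] tail/keep = 0xb8

vd[10] = 169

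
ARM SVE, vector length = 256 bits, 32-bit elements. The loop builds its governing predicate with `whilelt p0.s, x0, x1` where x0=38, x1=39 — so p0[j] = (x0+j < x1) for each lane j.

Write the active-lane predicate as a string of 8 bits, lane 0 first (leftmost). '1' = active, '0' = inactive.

register lanes = 256/32 = 8
active while 38+j < 39, i.e. j ∈ [0,1) capped at 8 ⇒ 1
bits (lane 0 leftmost): 10000000

predicate = 10000000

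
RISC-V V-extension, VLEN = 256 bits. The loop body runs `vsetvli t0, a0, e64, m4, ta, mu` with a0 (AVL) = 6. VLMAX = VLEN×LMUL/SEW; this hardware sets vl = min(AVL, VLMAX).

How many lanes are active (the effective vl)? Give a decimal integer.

vl = 6

lanes per group: 256·4/64 = 16
vl = min(AVL, VLMAX) = min(6, 16) = 6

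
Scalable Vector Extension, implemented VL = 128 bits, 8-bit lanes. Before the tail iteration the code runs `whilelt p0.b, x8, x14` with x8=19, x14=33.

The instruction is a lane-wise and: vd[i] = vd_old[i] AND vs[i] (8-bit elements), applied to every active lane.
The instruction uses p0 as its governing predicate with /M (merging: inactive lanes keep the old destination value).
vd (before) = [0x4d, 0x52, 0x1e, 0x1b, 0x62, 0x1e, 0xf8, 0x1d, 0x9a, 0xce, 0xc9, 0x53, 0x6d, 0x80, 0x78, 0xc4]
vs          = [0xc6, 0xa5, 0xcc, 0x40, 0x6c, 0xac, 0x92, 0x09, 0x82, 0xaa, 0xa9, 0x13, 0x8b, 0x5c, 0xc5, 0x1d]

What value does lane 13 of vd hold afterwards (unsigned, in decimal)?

lane count: 128 div 8 = 16
whilelt: lane j active iff 19+j < 33 → j < 14 → 14 active
lane  0: and(0x4d,0xc6) ⇒ 0x44
lane  1: and(0x52,0xa5) ⇒ 0x00
lane  2: and(0x1e,0xcc) ⇒ 0x0c
lane  3: and(0x1b,0x40) ⇒ 0x00
lane  4: and(0x62,0x6c) ⇒ 0x60
lane  5: and(0x1e,0xac) ⇒ 0x0c
lane  6: and(0xf8,0x92) ⇒ 0x90
lane  7: and(0x1d,0x09) ⇒ 0x09
lane  8: and(0x9a,0x82) ⇒ 0x82
lane  9: and(0xce,0xaa) ⇒ 0x8a
lane 10: and(0xc9,0xa9) ⇒ 0x89
lane 11: and(0x53,0x13) ⇒ 0x13
lane 12: and(0x6d,0x8b) ⇒ 0x09
lane 13: and(0x80,0x5c) ⇒ 0x00
lane 14: tail/keep ⇒ 0x78
lane 15: tail/keep ⇒ 0xc4

vd[13] = 0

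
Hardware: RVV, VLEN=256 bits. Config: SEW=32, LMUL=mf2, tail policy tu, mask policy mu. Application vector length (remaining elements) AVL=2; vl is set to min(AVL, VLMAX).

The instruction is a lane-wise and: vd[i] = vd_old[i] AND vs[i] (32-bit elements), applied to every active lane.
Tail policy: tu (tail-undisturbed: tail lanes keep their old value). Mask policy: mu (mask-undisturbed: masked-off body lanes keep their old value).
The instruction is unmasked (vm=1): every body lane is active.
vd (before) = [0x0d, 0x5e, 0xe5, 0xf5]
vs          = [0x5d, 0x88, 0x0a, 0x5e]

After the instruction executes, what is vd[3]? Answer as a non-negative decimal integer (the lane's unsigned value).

lanes per group: 256·1/2/32 = 4
AVL=2 ≤ VLMAX=4, so vl = 2
lane  0: and(0x0d,0x5d) ⇒ 0x0d
lane  1: and(0x5e,0x88) ⇒ 0x08
lane  2: tail/keep ⇒ 0xe5
lane  3: tail/keep ⇒ 0xf5

vd[3] = 245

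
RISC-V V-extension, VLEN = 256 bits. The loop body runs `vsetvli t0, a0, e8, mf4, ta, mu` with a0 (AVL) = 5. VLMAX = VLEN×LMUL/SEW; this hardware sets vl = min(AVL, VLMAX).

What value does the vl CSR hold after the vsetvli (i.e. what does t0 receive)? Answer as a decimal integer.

vl = 5

lanes per group: 256·1/4/8 = 8
vl ← min(5, 8) = 5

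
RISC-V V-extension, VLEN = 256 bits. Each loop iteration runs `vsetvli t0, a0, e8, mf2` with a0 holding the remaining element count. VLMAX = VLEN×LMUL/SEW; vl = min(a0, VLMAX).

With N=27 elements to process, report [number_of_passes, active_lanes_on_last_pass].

[iterations, last_vl] = [2, 11]

VLMAX = (256 × 1/2) / 8 = 16 lanes
N=27: ⌈27/16⌉ = 2 iters; last vl = 27 − 1×16 = 11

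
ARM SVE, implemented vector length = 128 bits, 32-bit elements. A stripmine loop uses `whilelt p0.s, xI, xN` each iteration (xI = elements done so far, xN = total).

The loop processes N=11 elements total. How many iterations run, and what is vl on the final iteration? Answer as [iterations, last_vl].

128-bit reg / 32-bit elem → 4 lanes
11 elements at 4/iter → 3 passes, remainder 3 on the last

[iterations, last_vl] = [3, 3]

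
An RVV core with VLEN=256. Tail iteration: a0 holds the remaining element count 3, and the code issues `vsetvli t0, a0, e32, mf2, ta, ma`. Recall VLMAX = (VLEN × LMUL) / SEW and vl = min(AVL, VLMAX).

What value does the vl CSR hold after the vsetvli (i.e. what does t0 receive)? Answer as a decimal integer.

VLMAX = VLEN×LMUL/SEW = 256×1/2/32 = 4
vl ← min(3, 4) = 3

vl = 3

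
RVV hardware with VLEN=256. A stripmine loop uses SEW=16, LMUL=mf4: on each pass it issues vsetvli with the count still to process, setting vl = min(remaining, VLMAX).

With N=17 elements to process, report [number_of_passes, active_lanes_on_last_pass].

[iterations, last_vl] = [5, 1]

VLMAX = (256 × 1/4) / 16 = 4 lanes
17 elements at 4/iter → 5 passes, remainder 1 on the last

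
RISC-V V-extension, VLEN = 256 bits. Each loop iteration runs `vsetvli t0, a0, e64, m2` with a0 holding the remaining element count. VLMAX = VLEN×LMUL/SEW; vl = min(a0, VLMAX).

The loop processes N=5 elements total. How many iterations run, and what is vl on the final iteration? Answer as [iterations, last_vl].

[iterations, last_vl] = [1, 5]

VLMAX = (256 × 2) / 64 = 8 lanes
5 elements at 8/iter → 1 passes, remainder 5 on the last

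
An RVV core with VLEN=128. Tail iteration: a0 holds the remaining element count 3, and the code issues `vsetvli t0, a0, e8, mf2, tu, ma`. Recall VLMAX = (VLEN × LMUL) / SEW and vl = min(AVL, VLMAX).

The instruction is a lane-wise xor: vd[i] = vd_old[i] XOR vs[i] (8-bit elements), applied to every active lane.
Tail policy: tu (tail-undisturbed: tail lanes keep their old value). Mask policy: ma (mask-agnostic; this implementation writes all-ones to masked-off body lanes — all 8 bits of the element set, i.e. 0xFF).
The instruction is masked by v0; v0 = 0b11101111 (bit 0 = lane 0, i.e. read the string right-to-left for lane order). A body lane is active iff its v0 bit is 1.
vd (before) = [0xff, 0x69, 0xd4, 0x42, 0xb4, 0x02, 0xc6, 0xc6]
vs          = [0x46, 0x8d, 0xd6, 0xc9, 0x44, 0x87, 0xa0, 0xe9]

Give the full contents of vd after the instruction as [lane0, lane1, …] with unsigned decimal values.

VLMAX = (128 × 1/2) / 8 = 8 lanes
vl = min(AVL, VLMAX) = min(3, 8) = 3
lane  0: xor(0xff,0x46) ⇒ 0xb9
lane  1: xor(0x69,0x8d) ⇒ 0xe4
lane  2: xor(0xd4,0xd6) ⇒ 0x02
lane  3: tail/keep ⇒ 0x42
lane  4: tail/keep ⇒ 0xb4
lane  5: tail/keep ⇒ 0x02
lane  6: tail/keep ⇒ 0xc6
lane  7: tail/keep ⇒ 0xc6

vd = [185, 228, 2, 66, 180, 2, 198, 198]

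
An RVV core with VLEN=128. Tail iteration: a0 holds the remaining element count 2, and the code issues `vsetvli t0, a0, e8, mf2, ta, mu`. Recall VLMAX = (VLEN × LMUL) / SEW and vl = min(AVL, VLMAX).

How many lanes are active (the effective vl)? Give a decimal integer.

lanes per group: 128·1/2/8 = 8
vl = min(AVL, VLMAX) = min(2, 8) = 2

vl = 2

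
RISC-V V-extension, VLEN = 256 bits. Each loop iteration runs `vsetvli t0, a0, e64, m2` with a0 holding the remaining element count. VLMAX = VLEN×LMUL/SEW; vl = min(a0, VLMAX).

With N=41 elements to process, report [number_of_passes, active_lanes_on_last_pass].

lanes per group: 256·2/64 = 8
N=41: ⌈41/8⌉ = 6 iters; last vl = 41 − 5×8 = 1

[iterations, last_vl] = [6, 1]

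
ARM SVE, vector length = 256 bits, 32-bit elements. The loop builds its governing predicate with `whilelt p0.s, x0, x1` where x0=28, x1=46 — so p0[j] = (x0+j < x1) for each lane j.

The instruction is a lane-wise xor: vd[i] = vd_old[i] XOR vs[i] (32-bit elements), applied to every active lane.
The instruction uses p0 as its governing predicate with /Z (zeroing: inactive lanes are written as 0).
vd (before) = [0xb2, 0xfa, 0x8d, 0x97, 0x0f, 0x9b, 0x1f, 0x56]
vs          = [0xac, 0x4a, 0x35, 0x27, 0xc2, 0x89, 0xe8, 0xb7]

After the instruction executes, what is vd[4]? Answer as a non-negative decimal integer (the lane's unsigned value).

vd[4] = 205

lane count: 256 div 32 = 8
p0[j] = (28+j < 46); true for j=0..7 → 8 lanes set
  i=0: xor(0xb2,0xac) → 30
  i=1: xor(0xfa,0x4a) → 176
  i=2: xor(0x8d,0x35) → 184
  i=3: xor(0x97,0x27) → 176
  i=4: xor(0x0f,0xc2) → 205
  i=5: xor(0x9b,0x89) → 18
  i=6: xor(0x1f,0xe8) → 247
  i=7: xor(0x56,0xb7) → 225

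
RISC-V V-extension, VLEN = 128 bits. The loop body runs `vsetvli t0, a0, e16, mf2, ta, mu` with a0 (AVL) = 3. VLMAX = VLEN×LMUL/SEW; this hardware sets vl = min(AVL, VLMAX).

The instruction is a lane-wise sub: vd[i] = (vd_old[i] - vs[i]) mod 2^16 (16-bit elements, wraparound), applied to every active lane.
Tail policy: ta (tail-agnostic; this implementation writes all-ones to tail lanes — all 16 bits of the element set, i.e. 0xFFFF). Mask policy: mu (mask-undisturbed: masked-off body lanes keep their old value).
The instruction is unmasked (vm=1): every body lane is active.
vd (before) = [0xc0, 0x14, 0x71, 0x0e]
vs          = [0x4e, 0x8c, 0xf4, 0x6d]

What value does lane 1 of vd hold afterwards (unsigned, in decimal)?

lanes per group: 128·1/2/16 = 4
vl = min(AVL, VLMAX) = min(3, 4) = 3
  i=0: sub(0xc0,0x4e) → 114
  i=1: sub(0x14,0x8c) → 65416
  i=2: sub(0x71,0xf4) → 65405
  i=3: tail/ones → 65535

vd[1] = 65416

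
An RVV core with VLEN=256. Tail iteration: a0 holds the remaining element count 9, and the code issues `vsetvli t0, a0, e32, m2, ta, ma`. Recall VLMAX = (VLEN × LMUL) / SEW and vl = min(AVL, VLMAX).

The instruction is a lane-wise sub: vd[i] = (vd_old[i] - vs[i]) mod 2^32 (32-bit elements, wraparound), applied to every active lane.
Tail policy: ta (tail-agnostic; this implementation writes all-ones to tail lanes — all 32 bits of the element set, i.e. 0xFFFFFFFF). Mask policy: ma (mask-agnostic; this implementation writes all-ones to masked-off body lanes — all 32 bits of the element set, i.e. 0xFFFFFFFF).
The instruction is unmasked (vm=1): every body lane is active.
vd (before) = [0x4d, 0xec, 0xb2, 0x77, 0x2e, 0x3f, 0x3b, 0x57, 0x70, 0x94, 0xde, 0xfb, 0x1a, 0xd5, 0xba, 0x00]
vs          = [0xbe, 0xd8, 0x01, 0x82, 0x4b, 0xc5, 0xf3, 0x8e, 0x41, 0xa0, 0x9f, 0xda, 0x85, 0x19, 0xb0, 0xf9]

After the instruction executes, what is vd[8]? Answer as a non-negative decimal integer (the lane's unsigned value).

lanes per group: 256·2/32 = 16
vl ← min(9, 16) = 9
vd[0] sub(0x4d,0xbe) -> 0xffffff8f
vd[1] sub(0xec,0xd8) -> 0x14
vd[2] sub(0xb2,0x01) -> 0xb1
vd[3] sub(0x77,0x82) -> 0xfffffff5
vd[4] sub(0x2e,0x4b) -> 0xffffffe3
vd[5] sub(0x3f,0xc5) -> 0xffffff7a
vd[6] sub(0x3b,0xf3) -> 0xffffff48
vd[7] sub(0x57,0x8e) -> 0xffffffc9
vd[8] sub(0x70,0x41) -> 0x2f
vd[9] tail/ones -> 0xffffffff
vd[10] tail/ones -> 0xffffffff
vd[11] tail/ones -> 0xffffffff
vd[12] tail/ones -> 0xffffffff
vd[13] tail/ones -> 0xffffffff
vd[14] tail/ones -> 0xffffffff
vd[15] tail/ones -> 0xffffffff

vd[8] = 47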